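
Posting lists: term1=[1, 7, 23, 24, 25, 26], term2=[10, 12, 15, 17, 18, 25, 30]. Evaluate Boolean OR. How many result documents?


Boolean OR: find union of posting lists
term1 docs: [1, 7, 23, 24, 25, 26]
term2 docs: [10, 12, 15, 17, 18, 25, 30]
Union: [1, 7, 10, 12, 15, 17, 18, 23, 24, 25, 26, 30]
|union| = 12

12


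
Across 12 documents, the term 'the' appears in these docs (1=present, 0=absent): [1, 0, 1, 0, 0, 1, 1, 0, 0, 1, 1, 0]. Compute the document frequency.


Checking each document for 'the':
Doc 1: present
Doc 2: absent
Doc 3: present
Doc 4: absent
Doc 5: absent
Doc 6: present
Doc 7: present
Doc 8: absent
Doc 9: absent
Doc 10: present
Doc 11: present
Doc 12: absent
df = sum of presences = 1 + 0 + 1 + 0 + 0 + 1 + 1 + 0 + 0 + 1 + 1 + 0 = 6

6


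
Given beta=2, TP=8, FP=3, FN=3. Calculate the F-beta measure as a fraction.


P = TP/(TP+FP) = 8/11 = 8/11
R = TP/(TP+FN) = 8/11 = 8/11
beta^2 = 2^2 = 4
(1 + beta^2) = 5
Numerator = (1+beta^2)*P*R = 320/121
Denominator = beta^2*P + R = 32/11 + 8/11 = 40/11
F_beta = 8/11

8/11


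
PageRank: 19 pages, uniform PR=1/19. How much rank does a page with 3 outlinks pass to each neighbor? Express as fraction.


Initial PR = 1/19 = 1/19
Outlinks = 3
Contribution per link = PR / outlinks
= 1/19 / 3
= 1/57

1/57


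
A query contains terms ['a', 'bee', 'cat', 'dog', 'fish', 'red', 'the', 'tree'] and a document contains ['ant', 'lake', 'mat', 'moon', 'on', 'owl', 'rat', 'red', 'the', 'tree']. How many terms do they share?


Query terms: ['a', 'bee', 'cat', 'dog', 'fish', 'red', 'the', 'tree']
Document terms: ['ant', 'lake', 'mat', 'moon', 'on', 'owl', 'rat', 'red', 'the', 'tree']
Common terms: ['red', 'the', 'tree']
Overlap count = 3

3


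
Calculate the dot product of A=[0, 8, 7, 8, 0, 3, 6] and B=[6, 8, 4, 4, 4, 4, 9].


Dot product = sum of element-wise products
A[0]*B[0] = 0*6 = 0
A[1]*B[1] = 8*8 = 64
A[2]*B[2] = 7*4 = 28
A[3]*B[3] = 8*4 = 32
A[4]*B[4] = 0*4 = 0
A[5]*B[5] = 3*4 = 12
A[6]*B[6] = 6*9 = 54
Sum = 0 + 64 + 28 + 32 + 0 + 12 + 54 = 190

190


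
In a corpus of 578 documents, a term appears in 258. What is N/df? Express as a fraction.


IDF ratio = N / df
= 578 / 258
= 289/129

289/129


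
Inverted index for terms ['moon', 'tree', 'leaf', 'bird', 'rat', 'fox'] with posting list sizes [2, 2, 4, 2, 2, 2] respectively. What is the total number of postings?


Summing posting list sizes:
'moon': 2 postings
'tree': 2 postings
'leaf': 4 postings
'bird': 2 postings
'rat': 2 postings
'fox': 2 postings
Total = 2 + 2 + 4 + 2 + 2 + 2 = 14

14


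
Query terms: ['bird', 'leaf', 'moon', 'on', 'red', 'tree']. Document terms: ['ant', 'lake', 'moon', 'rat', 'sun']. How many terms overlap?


Query terms: ['bird', 'leaf', 'moon', 'on', 'red', 'tree']
Document terms: ['ant', 'lake', 'moon', 'rat', 'sun']
Common terms: ['moon']
Overlap count = 1

1


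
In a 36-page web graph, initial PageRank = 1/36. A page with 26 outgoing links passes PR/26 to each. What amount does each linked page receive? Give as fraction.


Initial PR = 1/36 = 1/36
Outlinks = 26
Contribution per link = PR / outlinks
= 1/36 / 26
= 1/936

1/936


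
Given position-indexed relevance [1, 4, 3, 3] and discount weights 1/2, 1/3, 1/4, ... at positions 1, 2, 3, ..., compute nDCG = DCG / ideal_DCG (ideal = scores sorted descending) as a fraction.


Position discount weights w_i = 1/(i+1) for i=1..4:
Weights = [1/2, 1/3, 1/4, 1/5]
Actual relevance: [1, 4, 3, 3]
DCG = 1/2 + 4/3 + 3/4 + 3/5 = 191/60
Ideal relevance (sorted desc): [4, 3, 3, 1]
Ideal DCG = 4/2 + 3/3 + 3/4 + 1/5 = 79/20
nDCG = DCG / ideal_DCG = 191/60 / 79/20 = 191/237

191/237


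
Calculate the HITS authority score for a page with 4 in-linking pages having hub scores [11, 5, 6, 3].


Authority = sum of hub scores of in-linkers
In-link 1: hub score = 11
In-link 2: hub score = 5
In-link 3: hub score = 6
In-link 4: hub score = 3
Authority = 11 + 5 + 6 + 3 = 25

25


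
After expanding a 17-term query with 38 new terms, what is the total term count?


Original terms: 17
Expansion terms: 38
Total = 17 + 38 = 55

55


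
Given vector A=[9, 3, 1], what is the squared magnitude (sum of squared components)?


|A|^2 = sum of squared components
A[0]^2 = 9^2 = 81
A[1]^2 = 3^2 = 9
A[2]^2 = 1^2 = 1
Sum = 81 + 9 + 1 = 91

91


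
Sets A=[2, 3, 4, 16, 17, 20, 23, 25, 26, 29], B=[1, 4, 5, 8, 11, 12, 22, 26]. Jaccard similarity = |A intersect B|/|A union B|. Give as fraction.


A intersect B = [4, 26]
|A intersect B| = 2
A union B = [1, 2, 3, 4, 5, 8, 11, 12, 16, 17, 20, 22, 23, 25, 26, 29]
|A union B| = 16
Jaccard = 2/16 = 1/8

1/8


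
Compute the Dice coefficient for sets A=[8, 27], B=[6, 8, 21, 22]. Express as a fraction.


A intersect B = [8]
|A intersect B| = 1
|A| = 2, |B| = 4
Dice = 2*1 / (2+4)
= 2 / 6 = 1/3

1/3


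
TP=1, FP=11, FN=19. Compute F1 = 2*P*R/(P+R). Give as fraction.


F1 = 2 * P * R / (P + R)
P = TP/(TP+FP) = 1/12 = 1/12
R = TP/(TP+FN) = 1/20 = 1/20
2 * P * R = 2 * 1/12 * 1/20 = 1/120
P + R = 1/12 + 1/20 = 2/15
F1 = 1/120 / 2/15 = 1/16

1/16


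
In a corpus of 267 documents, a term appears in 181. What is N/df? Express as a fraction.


IDF ratio = N / df
= 267 / 181
= 267/181

267/181


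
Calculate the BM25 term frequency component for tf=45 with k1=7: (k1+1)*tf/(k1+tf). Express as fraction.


BM25 TF component = (k1+1)*tf / (k1+tf)
k1 = 7, tf = 45
Numerator = (7+1)*45 = 360
Denominator = 7 + 45 = 52
= 360/52 = 90/13

90/13


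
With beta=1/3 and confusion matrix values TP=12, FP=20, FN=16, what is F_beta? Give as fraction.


P = TP/(TP+FP) = 12/32 = 3/8
R = TP/(TP+FN) = 12/28 = 3/7
beta^2 = 1/3^2 = 1/9
(1 + beta^2) = 10/9
Numerator = (1+beta^2)*P*R = 5/28
Denominator = beta^2*P + R = 1/24 + 3/7 = 79/168
F_beta = 30/79

30/79


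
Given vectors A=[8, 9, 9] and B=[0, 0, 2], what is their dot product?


Dot product = sum of element-wise products
A[0]*B[0] = 8*0 = 0
A[1]*B[1] = 9*0 = 0
A[2]*B[2] = 9*2 = 18
Sum = 0 + 0 + 18 = 18

18


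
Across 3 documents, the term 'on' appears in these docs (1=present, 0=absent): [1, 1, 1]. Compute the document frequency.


Checking each document for 'on':
Doc 1: present
Doc 2: present
Doc 3: present
df = sum of presences = 1 + 1 + 1 = 3

3


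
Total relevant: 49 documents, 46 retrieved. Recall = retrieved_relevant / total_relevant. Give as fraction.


Recall = retrieved_relevant / total_relevant
= 46 / 49
= 46 / (46 + 3)
= 46/49

46/49


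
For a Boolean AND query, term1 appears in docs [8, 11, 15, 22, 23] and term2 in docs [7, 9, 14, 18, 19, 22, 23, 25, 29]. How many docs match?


Boolean AND: find intersection of posting lists
term1 docs: [8, 11, 15, 22, 23]
term2 docs: [7, 9, 14, 18, 19, 22, 23, 25, 29]
Intersection: [22, 23]
|intersection| = 2

2


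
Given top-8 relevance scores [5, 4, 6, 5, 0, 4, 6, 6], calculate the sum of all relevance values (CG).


Cumulative Gain = sum of relevance scores
Position 1: rel=5, running sum=5
Position 2: rel=4, running sum=9
Position 3: rel=6, running sum=15
Position 4: rel=5, running sum=20
Position 5: rel=0, running sum=20
Position 6: rel=4, running sum=24
Position 7: rel=6, running sum=30
Position 8: rel=6, running sum=36
CG = 36

36


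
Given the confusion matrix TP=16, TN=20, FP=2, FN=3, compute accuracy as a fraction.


Accuracy = (TP + TN) / (TP + TN + FP + FN)
TP + TN = 16 + 20 = 36
Total = 16 + 20 + 2 + 3 = 41
Accuracy = 36 / 41 = 36/41

36/41


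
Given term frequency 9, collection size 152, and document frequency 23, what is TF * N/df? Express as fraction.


TF * (N/df)
= 9 * (152/23)
= 9 * 152/23
= 1368/23

1368/23


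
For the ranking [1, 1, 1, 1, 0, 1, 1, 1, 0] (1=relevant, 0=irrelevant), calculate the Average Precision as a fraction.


Computing P@k for each relevant position:
Position 1: relevant, P@1 = 1/1 = 1
Position 2: relevant, P@2 = 2/2 = 1
Position 3: relevant, P@3 = 3/3 = 1
Position 4: relevant, P@4 = 4/4 = 1
Position 5: not relevant
Position 6: relevant, P@6 = 5/6 = 5/6
Position 7: relevant, P@7 = 6/7 = 6/7
Position 8: relevant, P@8 = 7/8 = 7/8
Position 9: not relevant
Sum of P@k = 1 + 1 + 1 + 1 + 5/6 + 6/7 + 7/8 = 1103/168
AP = 1103/168 / 7 = 1103/1176

1103/1176


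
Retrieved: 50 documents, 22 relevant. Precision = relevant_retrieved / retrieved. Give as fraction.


Precision = relevant_retrieved / total_retrieved
= 22 / 50
= 22 / (22 + 28)
= 11/25

11/25


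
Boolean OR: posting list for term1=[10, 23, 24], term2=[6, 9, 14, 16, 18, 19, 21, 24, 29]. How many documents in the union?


Boolean OR: find union of posting lists
term1 docs: [10, 23, 24]
term2 docs: [6, 9, 14, 16, 18, 19, 21, 24, 29]
Union: [6, 9, 10, 14, 16, 18, 19, 21, 23, 24, 29]
|union| = 11

11


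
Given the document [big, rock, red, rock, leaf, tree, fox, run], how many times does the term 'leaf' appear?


Document has 8 words
Scanning for 'leaf':
Found at positions: [4]
Count = 1

1


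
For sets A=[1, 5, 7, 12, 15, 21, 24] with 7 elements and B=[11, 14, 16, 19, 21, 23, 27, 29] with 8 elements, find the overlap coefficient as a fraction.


A intersect B = [21]
|A intersect B| = 1
min(|A|, |B|) = min(7, 8) = 7
Overlap = 1 / 7 = 1/7

1/7


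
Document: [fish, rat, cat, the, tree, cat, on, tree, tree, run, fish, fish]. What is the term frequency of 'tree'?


Document has 12 words
Scanning for 'tree':
Found at positions: [4, 7, 8]
Count = 3

3


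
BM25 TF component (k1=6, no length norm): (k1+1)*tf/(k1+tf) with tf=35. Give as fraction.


BM25 TF component = (k1+1)*tf / (k1+tf)
k1 = 6, tf = 35
Numerator = (6+1)*35 = 245
Denominator = 6 + 35 = 41
= 245/41 = 245/41

245/41


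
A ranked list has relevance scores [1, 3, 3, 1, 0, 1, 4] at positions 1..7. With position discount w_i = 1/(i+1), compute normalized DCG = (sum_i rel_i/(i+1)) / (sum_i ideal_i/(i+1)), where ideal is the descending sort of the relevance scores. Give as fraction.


Position discount weights w_i = 1/(i+1) for i=1..7:
Weights = [1/2, 1/3, 1/4, 1/5, 1/6, 1/7, 1/8]
Actual relevance: [1, 3, 3, 1, 0, 1, 4]
DCG = 1/2 + 3/3 + 3/4 + 1/5 + 0/6 + 1/7 + 4/8 = 433/140
Ideal relevance (sorted desc): [4, 3, 3, 1, 1, 1, 0]
Ideal DCG = 4/2 + 3/3 + 3/4 + 1/5 + 1/6 + 1/7 + 0/8 = 1789/420
nDCG = DCG / ideal_DCG = 433/140 / 1789/420 = 1299/1789

1299/1789


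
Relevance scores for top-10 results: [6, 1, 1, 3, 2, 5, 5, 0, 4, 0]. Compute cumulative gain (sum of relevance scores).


Cumulative Gain = sum of relevance scores
Position 1: rel=6, running sum=6
Position 2: rel=1, running sum=7
Position 3: rel=1, running sum=8
Position 4: rel=3, running sum=11
Position 5: rel=2, running sum=13
Position 6: rel=5, running sum=18
Position 7: rel=5, running sum=23
Position 8: rel=0, running sum=23
Position 9: rel=4, running sum=27
Position 10: rel=0, running sum=27
CG = 27

27


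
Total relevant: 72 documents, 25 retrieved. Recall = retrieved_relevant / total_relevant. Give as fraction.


Recall = retrieved_relevant / total_relevant
= 25 / 72
= 25 / (25 + 47)
= 25/72

25/72


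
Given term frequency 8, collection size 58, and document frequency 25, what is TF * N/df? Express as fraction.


TF * (N/df)
= 8 * (58/25)
= 8 * 58/25
= 464/25

464/25


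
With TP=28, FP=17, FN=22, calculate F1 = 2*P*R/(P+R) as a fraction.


F1 = 2 * P * R / (P + R)
P = TP/(TP+FP) = 28/45 = 28/45
R = TP/(TP+FN) = 28/50 = 14/25
2 * P * R = 2 * 28/45 * 14/25 = 784/1125
P + R = 28/45 + 14/25 = 266/225
F1 = 784/1125 / 266/225 = 56/95

56/95


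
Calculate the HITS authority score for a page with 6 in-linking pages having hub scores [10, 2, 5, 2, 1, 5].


Authority = sum of hub scores of in-linkers
In-link 1: hub score = 10
In-link 2: hub score = 2
In-link 3: hub score = 5
In-link 4: hub score = 2
In-link 5: hub score = 1
In-link 6: hub score = 5
Authority = 10 + 2 + 5 + 2 + 1 + 5 = 25

25


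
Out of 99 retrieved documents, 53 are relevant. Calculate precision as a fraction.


Precision = relevant_retrieved / total_retrieved
= 53 / 99
= 53 / (53 + 46)
= 53/99

53/99


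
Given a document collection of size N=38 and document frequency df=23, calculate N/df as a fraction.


IDF ratio = N / df
= 38 / 23
= 38/23

38/23


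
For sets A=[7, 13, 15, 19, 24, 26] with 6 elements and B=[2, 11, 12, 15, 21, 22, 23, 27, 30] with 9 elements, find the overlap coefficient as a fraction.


A intersect B = [15]
|A intersect B| = 1
min(|A|, |B|) = min(6, 9) = 6
Overlap = 1 / 6 = 1/6

1/6


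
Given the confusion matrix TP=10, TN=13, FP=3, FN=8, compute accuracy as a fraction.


Accuracy = (TP + TN) / (TP + TN + FP + FN)
TP + TN = 10 + 13 = 23
Total = 10 + 13 + 3 + 8 = 34
Accuracy = 23 / 34 = 23/34

23/34


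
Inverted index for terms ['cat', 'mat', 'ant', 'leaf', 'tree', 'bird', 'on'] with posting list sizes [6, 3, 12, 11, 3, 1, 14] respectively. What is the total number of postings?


Summing posting list sizes:
'cat': 6 postings
'mat': 3 postings
'ant': 12 postings
'leaf': 11 postings
'tree': 3 postings
'bird': 1 postings
'on': 14 postings
Total = 6 + 3 + 12 + 11 + 3 + 1 + 14 = 50

50


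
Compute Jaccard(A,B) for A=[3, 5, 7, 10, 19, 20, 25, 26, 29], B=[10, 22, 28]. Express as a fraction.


A intersect B = [10]
|A intersect B| = 1
A union B = [3, 5, 7, 10, 19, 20, 22, 25, 26, 28, 29]
|A union B| = 11
Jaccard = 1/11 = 1/11

1/11


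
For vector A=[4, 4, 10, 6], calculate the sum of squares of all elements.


|A|^2 = sum of squared components
A[0]^2 = 4^2 = 16
A[1]^2 = 4^2 = 16
A[2]^2 = 10^2 = 100
A[3]^2 = 6^2 = 36
Sum = 16 + 16 + 100 + 36 = 168

168


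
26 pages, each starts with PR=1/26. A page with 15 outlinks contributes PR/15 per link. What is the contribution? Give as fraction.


Initial PR = 1/26 = 1/26
Outlinks = 15
Contribution per link = PR / outlinks
= 1/26 / 15
= 1/390

1/390


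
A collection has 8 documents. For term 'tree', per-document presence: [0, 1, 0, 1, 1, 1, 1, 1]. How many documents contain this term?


Checking each document for 'tree':
Doc 1: absent
Doc 2: present
Doc 3: absent
Doc 4: present
Doc 5: present
Doc 6: present
Doc 7: present
Doc 8: present
df = sum of presences = 0 + 1 + 0 + 1 + 1 + 1 + 1 + 1 = 6

6


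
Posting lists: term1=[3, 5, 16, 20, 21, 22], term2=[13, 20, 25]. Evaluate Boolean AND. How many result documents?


Boolean AND: find intersection of posting lists
term1 docs: [3, 5, 16, 20, 21, 22]
term2 docs: [13, 20, 25]
Intersection: [20]
|intersection| = 1

1


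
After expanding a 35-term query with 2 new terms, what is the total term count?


Original terms: 35
Expansion terms: 2
Total = 35 + 2 = 37

37


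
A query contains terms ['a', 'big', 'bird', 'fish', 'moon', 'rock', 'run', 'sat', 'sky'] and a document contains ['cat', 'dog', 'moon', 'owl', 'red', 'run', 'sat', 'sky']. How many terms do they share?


Query terms: ['a', 'big', 'bird', 'fish', 'moon', 'rock', 'run', 'sat', 'sky']
Document terms: ['cat', 'dog', 'moon', 'owl', 'red', 'run', 'sat', 'sky']
Common terms: ['moon', 'run', 'sat', 'sky']
Overlap count = 4

4


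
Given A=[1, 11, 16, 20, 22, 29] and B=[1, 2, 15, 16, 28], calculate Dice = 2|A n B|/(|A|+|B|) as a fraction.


A intersect B = [1, 16]
|A intersect B| = 2
|A| = 6, |B| = 5
Dice = 2*2 / (6+5)
= 4 / 11 = 4/11

4/11


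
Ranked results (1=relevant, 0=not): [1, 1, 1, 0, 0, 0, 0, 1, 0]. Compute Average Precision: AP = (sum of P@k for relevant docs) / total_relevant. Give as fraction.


Computing P@k for each relevant position:
Position 1: relevant, P@1 = 1/1 = 1
Position 2: relevant, P@2 = 2/2 = 1
Position 3: relevant, P@3 = 3/3 = 1
Position 4: not relevant
Position 5: not relevant
Position 6: not relevant
Position 7: not relevant
Position 8: relevant, P@8 = 4/8 = 1/2
Position 9: not relevant
Sum of P@k = 1 + 1 + 1 + 1/2 = 7/2
AP = 7/2 / 4 = 7/8

7/8


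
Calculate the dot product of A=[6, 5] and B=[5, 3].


Dot product = sum of element-wise products
A[0]*B[0] = 6*5 = 30
A[1]*B[1] = 5*3 = 15
Sum = 30 + 15 = 45

45


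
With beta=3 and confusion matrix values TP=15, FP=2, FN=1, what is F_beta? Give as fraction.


P = TP/(TP+FP) = 15/17 = 15/17
R = TP/(TP+FN) = 15/16 = 15/16
beta^2 = 3^2 = 9
(1 + beta^2) = 10
Numerator = (1+beta^2)*P*R = 1125/136
Denominator = beta^2*P + R = 135/17 + 15/16 = 2415/272
F_beta = 150/161

150/161


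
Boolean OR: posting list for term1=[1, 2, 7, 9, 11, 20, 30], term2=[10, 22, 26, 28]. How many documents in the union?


Boolean OR: find union of posting lists
term1 docs: [1, 2, 7, 9, 11, 20, 30]
term2 docs: [10, 22, 26, 28]
Union: [1, 2, 7, 9, 10, 11, 20, 22, 26, 28, 30]
|union| = 11

11


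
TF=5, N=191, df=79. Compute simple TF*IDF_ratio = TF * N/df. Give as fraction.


TF * (N/df)
= 5 * (191/79)
= 5 * 191/79
= 955/79

955/79


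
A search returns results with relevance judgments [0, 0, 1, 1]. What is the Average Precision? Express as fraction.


Computing P@k for each relevant position:
Position 1: not relevant
Position 2: not relevant
Position 3: relevant, P@3 = 1/3 = 1/3
Position 4: relevant, P@4 = 2/4 = 1/2
Sum of P@k = 1/3 + 1/2 = 5/6
AP = 5/6 / 2 = 5/12

5/12


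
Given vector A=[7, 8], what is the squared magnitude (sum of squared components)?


|A|^2 = sum of squared components
A[0]^2 = 7^2 = 49
A[1]^2 = 8^2 = 64
Sum = 49 + 64 = 113

113


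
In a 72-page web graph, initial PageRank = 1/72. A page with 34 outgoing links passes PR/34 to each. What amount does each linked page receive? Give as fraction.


Initial PR = 1/72 = 1/72
Outlinks = 34
Contribution per link = PR / outlinks
= 1/72 / 34
= 1/2448

1/2448


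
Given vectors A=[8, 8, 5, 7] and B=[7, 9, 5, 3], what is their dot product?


Dot product = sum of element-wise products
A[0]*B[0] = 8*7 = 56
A[1]*B[1] = 8*9 = 72
A[2]*B[2] = 5*5 = 25
A[3]*B[3] = 7*3 = 21
Sum = 56 + 72 + 25 + 21 = 174

174


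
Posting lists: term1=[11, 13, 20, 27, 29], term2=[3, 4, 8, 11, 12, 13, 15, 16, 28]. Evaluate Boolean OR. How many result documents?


Boolean OR: find union of posting lists
term1 docs: [11, 13, 20, 27, 29]
term2 docs: [3, 4, 8, 11, 12, 13, 15, 16, 28]
Union: [3, 4, 8, 11, 12, 13, 15, 16, 20, 27, 28, 29]
|union| = 12

12


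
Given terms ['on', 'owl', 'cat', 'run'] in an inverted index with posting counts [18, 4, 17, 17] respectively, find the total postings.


Summing posting list sizes:
'on': 18 postings
'owl': 4 postings
'cat': 17 postings
'run': 17 postings
Total = 18 + 4 + 17 + 17 = 56

56


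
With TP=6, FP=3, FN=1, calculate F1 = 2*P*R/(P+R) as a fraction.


F1 = 2 * P * R / (P + R)
P = TP/(TP+FP) = 6/9 = 2/3
R = TP/(TP+FN) = 6/7 = 6/7
2 * P * R = 2 * 2/3 * 6/7 = 8/7
P + R = 2/3 + 6/7 = 32/21
F1 = 8/7 / 32/21 = 3/4

3/4


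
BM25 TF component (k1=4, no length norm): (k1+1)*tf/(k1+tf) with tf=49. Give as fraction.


BM25 TF component = (k1+1)*tf / (k1+tf)
k1 = 4, tf = 49
Numerator = (4+1)*49 = 245
Denominator = 4 + 49 = 53
= 245/53 = 245/53

245/53


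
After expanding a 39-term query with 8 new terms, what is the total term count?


Original terms: 39
Expansion terms: 8
Total = 39 + 8 = 47

47


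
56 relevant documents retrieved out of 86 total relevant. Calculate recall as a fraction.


Recall = retrieved_relevant / total_relevant
= 56 / 86
= 56 / (56 + 30)
= 28/43

28/43


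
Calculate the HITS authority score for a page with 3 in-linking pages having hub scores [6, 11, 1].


Authority = sum of hub scores of in-linkers
In-link 1: hub score = 6
In-link 2: hub score = 11
In-link 3: hub score = 1
Authority = 6 + 11 + 1 = 18

18


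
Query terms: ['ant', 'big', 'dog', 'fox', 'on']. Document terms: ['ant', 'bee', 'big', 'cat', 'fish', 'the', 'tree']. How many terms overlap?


Query terms: ['ant', 'big', 'dog', 'fox', 'on']
Document terms: ['ant', 'bee', 'big', 'cat', 'fish', 'the', 'tree']
Common terms: ['ant', 'big']
Overlap count = 2

2


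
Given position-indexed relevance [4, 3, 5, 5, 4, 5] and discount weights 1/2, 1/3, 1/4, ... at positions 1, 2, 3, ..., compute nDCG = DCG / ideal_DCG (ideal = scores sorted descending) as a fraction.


Position discount weights w_i = 1/(i+1) for i=1..6:
Weights = [1/2, 1/3, 1/4, 1/5, 1/6, 1/7]
Actual relevance: [4, 3, 5, 5, 4, 5]
DCG = 4/2 + 3/3 + 5/4 + 5/5 + 4/6 + 5/7 = 557/84
Ideal relevance (sorted desc): [5, 5, 5, 4, 4, 3]
Ideal DCG = 5/2 + 5/3 + 5/4 + 4/5 + 4/6 + 3/7 = 3071/420
nDCG = DCG / ideal_DCG = 557/84 / 3071/420 = 2785/3071

2785/3071


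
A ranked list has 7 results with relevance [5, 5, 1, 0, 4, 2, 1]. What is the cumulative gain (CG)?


Cumulative Gain = sum of relevance scores
Position 1: rel=5, running sum=5
Position 2: rel=5, running sum=10
Position 3: rel=1, running sum=11
Position 4: rel=0, running sum=11
Position 5: rel=4, running sum=15
Position 6: rel=2, running sum=17
Position 7: rel=1, running sum=18
CG = 18

18


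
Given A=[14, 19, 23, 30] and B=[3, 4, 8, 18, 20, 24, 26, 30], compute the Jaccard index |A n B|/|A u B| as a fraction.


A intersect B = [30]
|A intersect B| = 1
A union B = [3, 4, 8, 14, 18, 19, 20, 23, 24, 26, 30]
|A union B| = 11
Jaccard = 1/11 = 1/11

1/11


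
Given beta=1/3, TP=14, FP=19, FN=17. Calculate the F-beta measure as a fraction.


P = TP/(TP+FP) = 14/33 = 14/33
R = TP/(TP+FN) = 14/31 = 14/31
beta^2 = 1/3^2 = 1/9
(1 + beta^2) = 10/9
Numerator = (1+beta^2)*P*R = 1960/9207
Denominator = beta^2*P + R = 14/297 + 14/31 = 4592/9207
F_beta = 35/82

35/82


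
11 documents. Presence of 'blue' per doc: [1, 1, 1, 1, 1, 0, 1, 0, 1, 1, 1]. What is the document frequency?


Checking each document for 'blue':
Doc 1: present
Doc 2: present
Doc 3: present
Doc 4: present
Doc 5: present
Doc 6: absent
Doc 7: present
Doc 8: absent
Doc 9: present
Doc 10: present
Doc 11: present
df = sum of presences = 1 + 1 + 1 + 1 + 1 + 0 + 1 + 0 + 1 + 1 + 1 = 9

9


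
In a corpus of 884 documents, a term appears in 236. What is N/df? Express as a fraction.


IDF ratio = N / df
= 884 / 236
= 221/59

221/59


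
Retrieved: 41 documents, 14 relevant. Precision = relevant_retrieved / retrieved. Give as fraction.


Precision = relevant_retrieved / total_retrieved
= 14 / 41
= 14 / (14 + 27)
= 14/41

14/41


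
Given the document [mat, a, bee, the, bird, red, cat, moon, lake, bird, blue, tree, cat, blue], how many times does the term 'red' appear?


Document has 14 words
Scanning for 'red':
Found at positions: [5]
Count = 1

1


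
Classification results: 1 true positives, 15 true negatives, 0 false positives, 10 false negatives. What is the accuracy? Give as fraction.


Accuracy = (TP + TN) / (TP + TN + FP + FN)
TP + TN = 1 + 15 = 16
Total = 1 + 15 + 0 + 10 = 26
Accuracy = 16 / 26 = 8/13

8/13


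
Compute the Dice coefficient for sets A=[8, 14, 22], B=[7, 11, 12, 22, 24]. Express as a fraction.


A intersect B = [22]
|A intersect B| = 1
|A| = 3, |B| = 5
Dice = 2*1 / (3+5)
= 2 / 8 = 1/4

1/4


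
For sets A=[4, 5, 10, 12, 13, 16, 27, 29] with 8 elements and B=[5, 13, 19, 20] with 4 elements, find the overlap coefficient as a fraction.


A intersect B = [5, 13]
|A intersect B| = 2
min(|A|, |B|) = min(8, 4) = 4
Overlap = 2 / 4 = 1/2

1/2


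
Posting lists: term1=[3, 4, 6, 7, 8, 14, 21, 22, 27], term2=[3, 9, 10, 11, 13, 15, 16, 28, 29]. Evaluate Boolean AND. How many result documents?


Boolean AND: find intersection of posting lists
term1 docs: [3, 4, 6, 7, 8, 14, 21, 22, 27]
term2 docs: [3, 9, 10, 11, 13, 15, 16, 28, 29]
Intersection: [3]
|intersection| = 1

1


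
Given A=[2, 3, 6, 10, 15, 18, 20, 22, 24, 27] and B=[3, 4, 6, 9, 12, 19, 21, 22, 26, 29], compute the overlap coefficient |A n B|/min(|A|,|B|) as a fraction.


A intersect B = [3, 6, 22]
|A intersect B| = 3
min(|A|, |B|) = min(10, 10) = 10
Overlap = 3 / 10 = 3/10

3/10


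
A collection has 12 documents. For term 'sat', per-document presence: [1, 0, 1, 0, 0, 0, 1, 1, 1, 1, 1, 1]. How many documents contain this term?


Checking each document for 'sat':
Doc 1: present
Doc 2: absent
Doc 3: present
Doc 4: absent
Doc 5: absent
Doc 6: absent
Doc 7: present
Doc 8: present
Doc 9: present
Doc 10: present
Doc 11: present
Doc 12: present
df = sum of presences = 1 + 0 + 1 + 0 + 0 + 0 + 1 + 1 + 1 + 1 + 1 + 1 = 8

8


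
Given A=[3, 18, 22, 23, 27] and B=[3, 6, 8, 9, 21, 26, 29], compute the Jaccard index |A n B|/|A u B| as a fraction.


A intersect B = [3]
|A intersect B| = 1
A union B = [3, 6, 8, 9, 18, 21, 22, 23, 26, 27, 29]
|A union B| = 11
Jaccard = 1/11 = 1/11

1/11


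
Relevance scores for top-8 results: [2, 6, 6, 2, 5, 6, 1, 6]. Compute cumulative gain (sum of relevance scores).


Cumulative Gain = sum of relevance scores
Position 1: rel=2, running sum=2
Position 2: rel=6, running sum=8
Position 3: rel=6, running sum=14
Position 4: rel=2, running sum=16
Position 5: rel=5, running sum=21
Position 6: rel=6, running sum=27
Position 7: rel=1, running sum=28
Position 8: rel=6, running sum=34
CG = 34

34


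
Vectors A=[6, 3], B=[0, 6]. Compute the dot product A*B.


Dot product = sum of element-wise products
A[0]*B[0] = 6*0 = 0
A[1]*B[1] = 3*6 = 18
Sum = 0 + 18 = 18

18


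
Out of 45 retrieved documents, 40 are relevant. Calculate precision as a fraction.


Precision = relevant_retrieved / total_retrieved
= 40 / 45
= 40 / (40 + 5)
= 8/9

8/9


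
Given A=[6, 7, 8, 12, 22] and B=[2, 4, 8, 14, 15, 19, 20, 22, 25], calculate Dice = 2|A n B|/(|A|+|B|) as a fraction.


A intersect B = [8, 22]
|A intersect B| = 2
|A| = 5, |B| = 9
Dice = 2*2 / (5+9)
= 4 / 14 = 2/7

2/7


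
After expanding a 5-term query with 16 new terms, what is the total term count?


Original terms: 5
Expansion terms: 16
Total = 5 + 16 = 21

21


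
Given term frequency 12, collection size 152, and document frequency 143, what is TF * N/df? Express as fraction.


TF * (N/df)
= 12 * (152/143)
= 12 * 152/143
= 1824/143

1824/143


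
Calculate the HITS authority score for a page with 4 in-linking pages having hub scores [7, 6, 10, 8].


Authority = sum of hub scores of in-linkers
In-link 1: hub score = 7
In-link 2: hub score = 6
In-link 3: hub score = 10
In-link 4: hub score = 8
Authority = 7 + 6 + 10 + 8 = 31

31


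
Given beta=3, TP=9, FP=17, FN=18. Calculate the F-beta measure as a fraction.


P = TP/(TP+FP) = 9/26 = 9/26
R = TP/(TP+FN) = 9/27 = 1/3
beta^2 = 3^2 = 9
(1 + beta^2) = 10
Numerator = (1+beta^2)*P*R = 15/13
Denominator = beta^2*P + R = 81/26 + 1/3 = 269/78
F_beta = 90/269

90/269


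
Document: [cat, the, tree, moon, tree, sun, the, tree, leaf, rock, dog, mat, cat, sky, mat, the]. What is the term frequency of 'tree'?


Document has 16 words
Scanning for 'tree':
Found at positions: [2, 4, 7]
Count = 3

3


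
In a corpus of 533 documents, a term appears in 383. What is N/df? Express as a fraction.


IDF ratio = N / df
= 533 / 383
= 533/383

533/383


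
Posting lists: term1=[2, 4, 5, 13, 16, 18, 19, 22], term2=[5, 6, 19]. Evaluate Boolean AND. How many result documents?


Boolean AND: find intersection of posting lists
term1 docs: [2, 4, 5, 13, 16, 18, 19, 22]
term2 docs: [5, 6, 19]
Intersection: [5, 19]
|intersection| = 2

2


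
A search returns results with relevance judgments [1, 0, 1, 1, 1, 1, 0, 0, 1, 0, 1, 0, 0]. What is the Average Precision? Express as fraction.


Computing P@k for each relevant position:
Position 1: relevant, P@1 = 1/1 = 1
Position 2: not relevant
Position 3: relevant, P@3 = 2/3 = 2/3
Position 4: relevant, P@4 = 3/4 = 3/4
Position 5: relevant, P@5 = 4/5 = 4/5
Position 6: relevant, P@6 = 5/6 = 5/6
Position 7: not relevant
Position 8: not relevant
Position 9: relevant, P@9 = 6/9 = 2/3
Position 10: not relevant
Position 11: relevant, P@11 = 7/11 = 7/11
Position 12: not relevant
Position 13: not relevant
Sum of P@k = 1 + 2/3 + 3/4 + 4/5 + 5/6 + 2/3 + 7/11 = 3533/660
AP = 3533/660 / 7 = 3533/4620

3533/4620


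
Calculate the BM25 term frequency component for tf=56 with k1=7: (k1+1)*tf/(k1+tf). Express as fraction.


BM25 TF component = (k1+1)*tf / (k1+tf)
k1 = 7, tf = 56
Numerator = (7+1)*56 = 448
Denominator = 7 + 56 = 63
= 448/63 = 64/9

64/9


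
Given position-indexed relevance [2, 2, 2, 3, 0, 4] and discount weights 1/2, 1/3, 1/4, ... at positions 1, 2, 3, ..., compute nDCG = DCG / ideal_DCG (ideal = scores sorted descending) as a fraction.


Position discount weights w_i = 1/(i+1) for i=1..6:
Weights = [1/2, 1/3, 1/4, 1/5, 1/6, 1/7]
Actual relevance: [2, 2, 2, 3, 0, 4]
DCG = 2/2 + 2/3 + 2/4 + 3/5 + 0/6 + 4/7 = 701/210
Ideal relevance (sorted desc): [4, 3, 2, 2, 2, 0]
Ideal DCG = 4/2 + 3/3 + 2/4 + 2/5 + 2/6 + 0/7 = 127/30
nDCG = DCG / ideal_DCG = 701/210 / 127/30 = 701/889

701/889


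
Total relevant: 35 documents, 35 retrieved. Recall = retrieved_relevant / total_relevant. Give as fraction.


Recall = retrieved_relevant / total_relevant
= 35 / 35
= 35 / (35 + 0)
= 1

1


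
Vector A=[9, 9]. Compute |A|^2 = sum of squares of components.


|A|^2 = sum of squared components
A[0]^2 = 9^2 = 81
A[1]^2 = 9^2 = 81
Sum = 81 + 81 = 162

162


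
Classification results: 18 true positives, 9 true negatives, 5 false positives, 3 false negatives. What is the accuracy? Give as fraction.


Accuracy = (TP + TN) / (TP + TN + FP + FN)
TP + TN = 18 + 9 = 27
Total = 18 + 9 + 5 + 3 = 35
Accuracy = 27 / 35 = 27/35

27/35


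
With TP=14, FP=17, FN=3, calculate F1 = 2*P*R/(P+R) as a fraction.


F1 = 2 * P * R / (P + R)
P = TP/(TP+FP) = 14/31 = 14/31
R = TP/(TP+FN) = 14/17 = 14/17
2 * P * R = 2 * 14/31 * 14/17 = 392/527
P + R = 14/31 + 14/17 = 672/527
F1 = 392/527 / 672/527 = 7/12

7/12


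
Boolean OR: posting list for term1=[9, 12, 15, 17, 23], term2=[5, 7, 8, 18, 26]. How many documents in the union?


Boolean OR: find union of posting lists
term1 docs: [9, 12, 15, 17, 23]
term2 docs: [5, 7, 8, 18, 26]
Union: [5, 7, 8, 9, 12, 15, 17, 18, 23, 26]
|union| = 10

10


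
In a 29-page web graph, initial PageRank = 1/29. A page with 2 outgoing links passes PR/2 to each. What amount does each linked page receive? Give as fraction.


Initial PR = 1/29 = 1/29
Outlinks = 2
Contribution per link = PR / outlinks
= 1/29 / 2
= 1/58

1/58


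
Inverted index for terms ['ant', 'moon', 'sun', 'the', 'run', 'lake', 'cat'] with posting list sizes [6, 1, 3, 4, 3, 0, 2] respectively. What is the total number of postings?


Summing posting list sizes:
'ant': 6 postings
'moon': 1 postings
'sun': 3 postings
'the': 4 postings
'run': 3 postings
'lake': 0 postings
'cat': 2 postings
Total = 6 + 1 + 3 + 4 + 3 + 0 + 2 = 19

19


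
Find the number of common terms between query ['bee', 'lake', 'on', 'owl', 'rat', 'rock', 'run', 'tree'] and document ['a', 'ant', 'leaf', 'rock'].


Query terms: ['bee', 'lake', 'on', 'owl', 'rat', 'rock', 'run', 'tree']
Document terms: ['a', 'ant', 'leaf', 'rock']
Common terms: ['rock']
Overlap count = 1

1


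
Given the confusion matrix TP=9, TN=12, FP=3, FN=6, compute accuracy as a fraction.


Accuracy = (TP + TN) / (TP + TN + FP + FN)
TP + TN = 9 + 12 = 21
Total = 9 + 12 + 3 + 6 = 30
Accuracy = 21 / 30 = 7/10

7/10


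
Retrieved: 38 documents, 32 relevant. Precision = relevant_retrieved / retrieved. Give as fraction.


Precision = relevant_retrieved / total_retrieved
= 32 / 38
= 32 / (32 + 6)
= 16/19

16/19


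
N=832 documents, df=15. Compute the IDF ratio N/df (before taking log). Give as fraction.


IDF ratio = N / df
= 832 / 15
= 832/15

832/15


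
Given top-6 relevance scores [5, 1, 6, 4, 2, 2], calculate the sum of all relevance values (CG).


Cumulative Gain = sum of relevance scores
Position 1: rel=5, running sum=5
Position 2: rel=1, running sum=6
Position 3: rel=6, running sum=12
Position 4: rel=4, running sum=16
Position 5: rel=2, running sum=18
Position 6: rel=2, running sum=20
CG = 20

20


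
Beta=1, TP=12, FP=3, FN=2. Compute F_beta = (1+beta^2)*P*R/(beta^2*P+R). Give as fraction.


P = TP/(TP+FP) = 12/15 = 4/5
R = TP/(TP+FN) = 12/14 = 6/7
beta^2 = 1^2 = 1
(1 + beta^2) = 2
Numerator = (1+beta^2)*P*R = 48/35
Denominator = beta^2*P + R = 4/5 + 6/7 = 58/35
F_beta = 24/29

24/29


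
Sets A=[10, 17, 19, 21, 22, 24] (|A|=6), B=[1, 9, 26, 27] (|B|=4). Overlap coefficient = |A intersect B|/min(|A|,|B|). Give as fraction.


A intersect B = []
|A intersect B| = 0
min(|A|, |B|) = min(6, 4) = 4
Overlap = 0 / 4 = 0

0


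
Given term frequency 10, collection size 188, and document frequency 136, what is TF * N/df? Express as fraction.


TF * (N/df)
= 10 * (188/136)
= 10 * 47/34
= 235/17

235/17


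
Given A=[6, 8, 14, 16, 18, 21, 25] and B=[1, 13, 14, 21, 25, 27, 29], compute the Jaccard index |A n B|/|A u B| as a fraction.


A intersect B = [14, 21, 25]
|A intersect B| = 3
A union B = [1, 6, 8, 13, 14, 16, 18, 21, 25, 27, 29]
|A union B| = 11
Jaccard = 3/11 = 3/11

3/11


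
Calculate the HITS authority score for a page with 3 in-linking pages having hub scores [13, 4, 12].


Authority = sum of hub scores of in-linkers
In-link 1: hub score = 13
In-link 2: hub score = 4
In-link 3: hub score = 12
Authority = 13 + 4 + 12 = 29

29


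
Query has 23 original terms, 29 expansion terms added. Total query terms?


Original terms: 23
Expansion terms: 29
Total = 23 + 29 = 52

52


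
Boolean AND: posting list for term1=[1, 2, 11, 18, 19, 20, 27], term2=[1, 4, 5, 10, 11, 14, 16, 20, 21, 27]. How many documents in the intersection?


Boolean AND: find intersection of posting lists
term1 docs: [1, 2, 11, 18, 19, 20, 27]
term2 docs: [1, 4, 5, 10, 11, 14, 16, 20, 21, 27]
Intersection: [1, 11, 20, 27]
|intersection| = 4

4


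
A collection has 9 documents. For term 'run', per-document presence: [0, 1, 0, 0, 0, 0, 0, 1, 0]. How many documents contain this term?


Checking each document for 'run':
Doc 1: absent
Doc 2: present
Doc 3: absent
Doc 4: absent
Doc 5: absent
Doc 6: absent
Doc 7: absent
Doc 8: present
Doc 9: absent
df = sum of presences = 0 + 1 + 0 + 0 + 0 + 0 + 0 + 1 + 0 = 2

2


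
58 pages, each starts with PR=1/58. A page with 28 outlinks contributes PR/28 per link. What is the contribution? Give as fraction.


Initial PR = 1/58 = 1/58
Outlinks = 28
Contribution per link = PR / outlinks
= 1/58 / 28
= 1/1624

1/1624


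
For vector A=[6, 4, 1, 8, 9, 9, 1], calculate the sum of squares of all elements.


|A|^2 = sum of squared components
A[0]^2 = 6^2 = 36
A[1]^2 = 4^2 = 16
A[2]^2 = 1^2 = 1
A[3]^2 = 8^2 = 64
A[4]^2 = 9^2 = 81
A[5]^2 = 9^2 = 81
A[6]^2 = 1^2 = 1
Sum = 36 + 16 + 1 + 64 + 81 + 81 + 1 = 280

280


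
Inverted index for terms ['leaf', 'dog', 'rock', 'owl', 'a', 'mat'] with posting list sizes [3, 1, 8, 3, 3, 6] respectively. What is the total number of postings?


Summing posting list sizes:
'leaf': 3 postings
'dog': 1 postings
'rock': 8 postings
'owl': 3 postings
'a': 3 postings
'mat': 6 postings
Total = 3 + 1 + 8 + 3 + 3 + 6 = 24

24


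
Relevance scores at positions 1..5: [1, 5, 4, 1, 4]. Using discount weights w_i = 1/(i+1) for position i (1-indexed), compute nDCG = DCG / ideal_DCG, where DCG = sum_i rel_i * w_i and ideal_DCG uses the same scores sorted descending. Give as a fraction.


Position discount weights w_i = 1/(i+1) for i=1..5:
Weights = [1/2, 1/3, 1/4, 1/5, 1/6]
Actual relevance: [1, 5, 4, 1, 4]
DCG = 1/2 + 5/3 + 4/4 + 1/5 + 4/6 = 121/30
Ideal relevance (sorted desc): [5, 4, 4, 1, 1]
Ideal DCG = 5/2 + 4/3 + 4/4 + 1/5 + 1/6 = 26/5
nDCG = DCG / ideal_DCG = 121/30 / 26/5 = 121/156

121/156


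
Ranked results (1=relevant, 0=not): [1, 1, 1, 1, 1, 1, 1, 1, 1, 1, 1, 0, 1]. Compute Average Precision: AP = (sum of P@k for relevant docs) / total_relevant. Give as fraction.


Computing P@k for each relevant position:
Position 1: relevant, P@1 = 1/1 = 1
Position 2: relevant, P@2 = 2/2 = 1
Position 3: relevant, P@3 = 3/3 = 1
Position 4: relevant, P@4 = 4/4 = 1
Position 5: relevant, P@5 = 5/5 = 1
Position 6: relevant, P@6 = 6/6 = 1
Position 7: relevant, P@7 = 7/7 = 1
Position 8: relevant, P@8 = 8/8 = 1
Position 9: relevant, P@9 = 9/9 = 1
Position 10: relevant, P@10 = 10/10 = 1
Position 11: relevant, P@11 = 11/11 = 1
Position 12: not relevant
Position 13: relevant, P@13 = 12/13 = 12/13
Sum of P@k = 1 + 1 + 1 + 1 + 1 + 1 + 1 + 1 + 1 + 1 + 1 + 12/13 = 155/13
AP = 155/13 / 12 = 155/156

155/156


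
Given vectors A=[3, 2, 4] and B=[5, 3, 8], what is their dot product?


Dot product = sum of element-wise products
A[0]*B[0] = 3*5 = 15
A[1]*B[1] = 2*3 = 6
A[2]*B[2] = 4*8 = 32
Sum = 15 + 6 + 32 = 53

53


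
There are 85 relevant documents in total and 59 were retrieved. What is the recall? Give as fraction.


Recall = retrieved_relevant / total_relevant
= 59 / 85
= 59 / (59 + 26)
= 59/85

59/85


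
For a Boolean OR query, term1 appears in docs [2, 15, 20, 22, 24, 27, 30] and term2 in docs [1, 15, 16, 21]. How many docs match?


Boolean OR: find union of posting lists
term1 docs: [2, 15, 20, 22, 24, 27, 30]
term2 docs: [1, 15, 16, 21]
Union: [1, 2, 15, 16, 20, 21, 22, 24, 27, 30]
|union| = 10

10


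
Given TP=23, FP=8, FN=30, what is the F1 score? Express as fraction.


F1 = 2 * P * R / (P + R)
P = TP/(TP+FP) = 23/31 = 23/31
R = TP/(TP+FN) = 23/53 = 23/53
2 * P * R = 2 * 23/31 * 23/53 = 1058/1643
P + R = 23/31 + 23/53 = 1932/1643
F1 = 1058/1643 / 1932/1643 = 23/42

23/42


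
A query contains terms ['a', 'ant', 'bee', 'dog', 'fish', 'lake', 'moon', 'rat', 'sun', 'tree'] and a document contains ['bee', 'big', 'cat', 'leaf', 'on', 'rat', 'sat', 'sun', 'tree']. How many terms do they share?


Query terms: ['a', 'ant', 'bee', 'dog', 'fish', 'lake', 'moon', 'rat', 'sun', 'tree']
Document terms: ['bee', 'big', 'cat', 'leaf', 'on', 'rat', 'sat', 'sun', 'tree']
Common terms: ['bee', 'rat', 'sun', 'tree']
Overlap count = 4

4


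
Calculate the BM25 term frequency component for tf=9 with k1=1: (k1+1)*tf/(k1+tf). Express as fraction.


BM25 TF component = (k1+1)*tf / (k1+tf)
k1 = 1, tf = 9
Numerator = (1+1)*9 = 18
Denominator = 1 + 9 = 10
= 18/10 = 9/5

9/5


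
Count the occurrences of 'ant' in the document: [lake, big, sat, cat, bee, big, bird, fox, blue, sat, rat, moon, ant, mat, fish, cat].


Document has 16 words
Scanning for 'ant':
Found at positions: [12]
Count = 1

1


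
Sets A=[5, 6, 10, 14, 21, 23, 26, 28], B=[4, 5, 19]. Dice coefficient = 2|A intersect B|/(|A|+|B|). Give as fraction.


A intersect B = [5]
|A intersect B| = 1
|A| = 8, |B| = 3
Dice = 2*1 / (8+3)
= 2 / 11 = 2/11

2/11


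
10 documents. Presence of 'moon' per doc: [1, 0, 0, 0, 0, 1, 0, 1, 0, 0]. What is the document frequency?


Checking each document for 'moon':
Doc 1: present
Doc 2: absent
Doc 3: absent
Doc 4: absent
Doc 5: absent
Doc 6: present
Doc 7: absent
Doc 8: present
Doc 9: absent
Doc 10: absent
df = sum of presences = 1 + 0 + 0 + 0 + 0 + 1 + 0 + 1 + 0 + 0 = 3

3


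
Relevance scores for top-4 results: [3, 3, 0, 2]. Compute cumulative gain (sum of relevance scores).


Cumulative Gain = sum of relevance scores
Position 1: rel=3, running sum=3
Position 2: rel=3, running sum=6
Position 3: rel=0, running sum=6
Position 4: rel=2, running sum=8
CG = 8

8


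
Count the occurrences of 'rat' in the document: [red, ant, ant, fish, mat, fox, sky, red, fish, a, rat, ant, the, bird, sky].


Document has 15 words
Scanning for 'rat':
Found at positions: [10]
Count = 1

1


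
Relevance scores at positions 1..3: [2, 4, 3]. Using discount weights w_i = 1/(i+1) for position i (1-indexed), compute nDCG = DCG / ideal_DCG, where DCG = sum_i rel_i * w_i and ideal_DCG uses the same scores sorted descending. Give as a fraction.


Position discount weights w_i = 1/(i+1) for i=1..3:
Weights = [1/2, 1/3, 1/4]
Actual relevance: [2, 4, 3]
DCG = 2/2 + 4/3 + 3/4 = 37/12
Ideal relevance (sorted desc): [4, 3, 2]
Ideal DCG = 4/2 + 3/3 + 2/4 = 7/2
nDCG = DCG / ideal_DCG = 37/12 / 7/2 = 37/42

37/42


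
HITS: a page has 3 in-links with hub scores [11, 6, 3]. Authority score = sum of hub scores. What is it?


Authority = sum of hub scores of in-linkers
In-link 1: hub score = 11
In-link 2: hub score = 6
In-link 3: hub score = 3
Authority = 11 + 6 + 3 = 20

20
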